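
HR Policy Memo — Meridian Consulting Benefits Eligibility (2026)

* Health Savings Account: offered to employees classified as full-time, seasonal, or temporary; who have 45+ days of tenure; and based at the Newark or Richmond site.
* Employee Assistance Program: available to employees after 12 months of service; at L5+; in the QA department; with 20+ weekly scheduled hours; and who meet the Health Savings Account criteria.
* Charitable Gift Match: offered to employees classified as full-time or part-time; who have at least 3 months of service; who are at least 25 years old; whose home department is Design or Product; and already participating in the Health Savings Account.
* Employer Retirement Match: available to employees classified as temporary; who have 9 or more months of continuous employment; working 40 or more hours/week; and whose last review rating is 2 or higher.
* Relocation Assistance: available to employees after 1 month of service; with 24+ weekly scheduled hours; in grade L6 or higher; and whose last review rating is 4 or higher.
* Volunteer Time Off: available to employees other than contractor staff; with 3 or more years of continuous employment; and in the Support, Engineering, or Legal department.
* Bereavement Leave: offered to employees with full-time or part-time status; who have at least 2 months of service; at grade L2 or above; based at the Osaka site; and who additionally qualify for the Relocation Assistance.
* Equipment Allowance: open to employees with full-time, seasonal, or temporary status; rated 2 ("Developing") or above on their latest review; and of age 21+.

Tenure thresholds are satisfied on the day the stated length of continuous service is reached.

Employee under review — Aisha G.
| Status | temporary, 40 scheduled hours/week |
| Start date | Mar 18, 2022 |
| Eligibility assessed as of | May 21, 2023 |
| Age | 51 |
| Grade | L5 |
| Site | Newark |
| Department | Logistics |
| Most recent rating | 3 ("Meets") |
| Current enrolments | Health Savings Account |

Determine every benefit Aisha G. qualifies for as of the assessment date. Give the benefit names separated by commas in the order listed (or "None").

Service from Mar 18, 2022 to May 21, 2023: 429 days.
Health Savings Account — status temporary ✓; service 429 days ≥ 45 days ✓; site Newark ✓ → eligible.
Employee Assistance Program — service 429 days ≥ 12 months (≈360 days) ✓; grade L5 ≥ L5 ✓; dept Logistics ✗ → not eligible.
Charitable Gift Match — status temporary ✗ (requires full-time or part-time) → not eligible.
Employer Retirement Match — status temporary ✓; service 429 days ≥ 9 months (≈270 days) ✓; 40 hrs/wk ≥ 40 ✓; rating 3 ≥ 2 ✓ → eligible.
Relocation Assistance — service 429 days ≥ 1 month (≈30 days) ✓; 40 hrs/wk ≥ 24 ✓; grade L5 < L6 ✗ → not eligible.
Volunteer Time Off — status temporary ✓ (not excluded); service 429 days < 3 years (≈1095 days) ✗ → not eligible.
Bereavement Leave — status temporary ✗ (requires full-time or part-time) → not eligible.
Equipment Allowance — status temporary ✓; rating 3 ≥ 2 ✓; age 51 ≥ 21 ✓ → eligible.

Health Savings Account, Employer Retirement Match, Equipment Allowance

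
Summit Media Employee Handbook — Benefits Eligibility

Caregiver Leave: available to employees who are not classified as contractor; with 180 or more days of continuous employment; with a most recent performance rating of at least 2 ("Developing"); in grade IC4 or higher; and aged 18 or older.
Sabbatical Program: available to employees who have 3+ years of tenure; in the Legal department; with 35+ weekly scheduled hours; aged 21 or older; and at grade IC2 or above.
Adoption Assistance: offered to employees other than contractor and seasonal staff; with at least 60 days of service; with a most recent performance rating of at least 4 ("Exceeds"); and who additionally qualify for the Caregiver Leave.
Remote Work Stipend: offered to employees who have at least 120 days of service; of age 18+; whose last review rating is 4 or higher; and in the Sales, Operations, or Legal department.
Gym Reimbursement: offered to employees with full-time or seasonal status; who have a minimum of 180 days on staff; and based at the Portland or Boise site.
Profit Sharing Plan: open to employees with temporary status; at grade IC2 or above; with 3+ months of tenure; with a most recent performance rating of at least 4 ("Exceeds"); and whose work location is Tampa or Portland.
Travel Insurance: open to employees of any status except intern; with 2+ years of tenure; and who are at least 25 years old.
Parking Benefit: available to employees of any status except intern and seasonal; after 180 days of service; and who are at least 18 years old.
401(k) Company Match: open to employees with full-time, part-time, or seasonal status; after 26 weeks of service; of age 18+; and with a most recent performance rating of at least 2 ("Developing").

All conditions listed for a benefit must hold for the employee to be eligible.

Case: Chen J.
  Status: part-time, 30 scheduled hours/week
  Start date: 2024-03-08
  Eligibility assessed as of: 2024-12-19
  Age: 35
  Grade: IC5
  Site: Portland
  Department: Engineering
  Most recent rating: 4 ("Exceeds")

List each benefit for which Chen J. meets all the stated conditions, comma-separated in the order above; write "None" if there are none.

Caregiver Leave, Adoption Assistance, Parking Benefit, 401(k) Company Match

Service from 2024-03-08 to 2024-12-19: 286 days.
Caregiver Leave — status part-time ✓ (not excluded); service 286 days ≥ 180 days ✓; rating 4 ≥ 2 ✓; grade IC5 ≥ IC4 ✓; age 35 ≥ 18 ✓ → eligible.
Sabbatical Program — service 286 days < 3 years (≈1095 days) ✗ → not eligible.
Adoption Assistance — status part-time ✓ (not excluded); service 286 days ≥ 60 days ✓; rating 4 ≥ 4 ✓; eligible for Caregiver Leave ✓ → eligible.
Remote Work Stipend — service 286 days ≥ 120 days ✓; age 35 ≥ 18 ✓; rating 4 ≥ 4 ✓; dept Engineering ✗ → not eligible.
Gym Reimbursement — status part-time ✗ (requires full-time or seasonal) → not eligible.
Profit Sharing Plan — status part-time ✗ (requires temporary) → not eligible.
Travel Insurance — status part-time ✓ (not excluded); service 286 days < 2 years (≈730 days) ✗ → not eligible.
Parking Benefit — status part-time ✓ (not excluded); service 286 days ≥ 180 days ✓; age 35 ≥ 18 ✓ → eligible.
401(k) Company Match — status part-time ✓; service 286 days ≥ 26 weeks (≈182 days) ✓; age 35 ≥ 18 ✓; rating 4 ≥ 2 ✓ → eligible.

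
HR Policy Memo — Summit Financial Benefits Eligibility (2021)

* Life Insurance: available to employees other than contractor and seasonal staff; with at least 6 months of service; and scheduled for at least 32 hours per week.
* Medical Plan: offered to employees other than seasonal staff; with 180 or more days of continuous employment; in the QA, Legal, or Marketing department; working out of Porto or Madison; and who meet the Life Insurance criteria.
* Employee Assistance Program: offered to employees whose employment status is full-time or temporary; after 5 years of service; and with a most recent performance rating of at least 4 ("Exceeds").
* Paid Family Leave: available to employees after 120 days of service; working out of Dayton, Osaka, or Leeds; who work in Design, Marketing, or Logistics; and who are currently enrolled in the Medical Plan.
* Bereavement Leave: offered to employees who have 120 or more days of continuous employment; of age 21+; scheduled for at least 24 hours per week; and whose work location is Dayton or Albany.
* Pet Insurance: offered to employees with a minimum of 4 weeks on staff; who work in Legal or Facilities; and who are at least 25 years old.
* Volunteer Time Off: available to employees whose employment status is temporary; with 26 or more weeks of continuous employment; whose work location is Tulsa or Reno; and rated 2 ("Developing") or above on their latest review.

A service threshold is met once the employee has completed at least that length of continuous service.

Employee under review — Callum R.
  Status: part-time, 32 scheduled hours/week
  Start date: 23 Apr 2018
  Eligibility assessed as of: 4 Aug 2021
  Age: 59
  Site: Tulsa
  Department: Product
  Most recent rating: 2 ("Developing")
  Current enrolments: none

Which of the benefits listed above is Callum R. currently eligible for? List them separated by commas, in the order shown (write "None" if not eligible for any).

Service from 23 Apr 2018 to 4 Aug 2021: 1199 days.
Life Insurance — status part-time ✓ (not excluded); service 1199 days ≥ 6 months (≈180 days) ✓; 32 hrs/wk ≥ 32 ✓ → eligible.
Medical Plan — status part-time ✓ (not excluded); service 1199 days ≥ 180 days ✓; dept Product ✗ → not eligible.
Employee Assistance Program — status part-time ✗ (requires full-time or temporary) → not eligible.
Paid Family Leave — service 1199 days ≥ 120 days ✓; site Tulsa ✗ (not Dayton, Osaka, or Leeds) → not eligible.
Bereavement Leave — service 1199 days ≥ 120 days ✓; age 59 ≥ 21 ✓; 32 hrs/wk ≥ 24 ✓; site Tulsa ✗ (not Dayton or Albany) → not eligible.
Pet Insurance — service 1199 days ≥ 4 weeks (≈28 days) ✓; dept Product ✗ → not eligible.
Volunteer Time Off — status part-time ✗ (requires temporary) → not eligible.

Life Insurance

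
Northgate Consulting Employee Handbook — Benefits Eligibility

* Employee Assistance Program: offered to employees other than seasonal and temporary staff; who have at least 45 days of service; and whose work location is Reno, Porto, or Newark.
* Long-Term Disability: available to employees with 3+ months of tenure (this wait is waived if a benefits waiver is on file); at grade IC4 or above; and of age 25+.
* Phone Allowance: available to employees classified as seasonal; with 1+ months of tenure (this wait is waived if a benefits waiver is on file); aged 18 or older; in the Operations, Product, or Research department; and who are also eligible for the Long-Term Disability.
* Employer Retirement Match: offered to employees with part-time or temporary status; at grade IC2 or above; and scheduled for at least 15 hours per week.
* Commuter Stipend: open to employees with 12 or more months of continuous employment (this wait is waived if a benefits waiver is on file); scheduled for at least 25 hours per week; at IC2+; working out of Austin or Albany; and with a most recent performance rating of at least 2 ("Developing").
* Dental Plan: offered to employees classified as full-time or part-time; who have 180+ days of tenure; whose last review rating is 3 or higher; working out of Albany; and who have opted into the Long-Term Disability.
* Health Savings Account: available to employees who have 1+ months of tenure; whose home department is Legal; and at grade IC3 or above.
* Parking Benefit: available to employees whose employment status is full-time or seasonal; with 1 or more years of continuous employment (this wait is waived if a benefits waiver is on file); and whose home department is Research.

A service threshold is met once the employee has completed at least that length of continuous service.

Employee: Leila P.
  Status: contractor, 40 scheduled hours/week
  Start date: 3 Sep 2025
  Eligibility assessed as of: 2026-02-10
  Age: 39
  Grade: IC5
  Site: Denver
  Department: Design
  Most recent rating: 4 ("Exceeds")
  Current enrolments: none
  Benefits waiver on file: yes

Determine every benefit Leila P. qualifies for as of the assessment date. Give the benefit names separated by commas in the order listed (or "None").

Service from 3 Sep 2025 to 2026-02-10: 160 days.
Employee Assistance Program — status contractor ✓ (not excluded); service 160 days ≥ 45 days ✓; site Denver ✗ (not Reno, Porto, or Newark) → not eligible.
Long-Term Disability — benefits waiver on file ✓; grade IC5 ≥ IC4 ✓; age 39 ≥ 25 ✓ → eligible.
Phone Allowance — status contractor ✗ (requires seasonal) → not eligible.
Employer Retirement Match — status contractor ✗ (requires part-time or temporary) → not eligible.
Commuter Stipend — benefits waiver on file ✓; 40 hrs/wk ≥ 25 ✓; grade IC5 ≥ IC2 ✓; site Denver ✗ (not Austin or Albany) → not eligible.
Dental Plan — status contractor ✗ (requires full-time or part-time) → not eligible.
Health Savings Account — service 160 days ≥ 1 month (≈30 days) ✓; dept Design ✗ → not eligible.
Parking Benefit — status contractor ✗ (requires full-time or seasonal) → not eligible.

Long-Term Disability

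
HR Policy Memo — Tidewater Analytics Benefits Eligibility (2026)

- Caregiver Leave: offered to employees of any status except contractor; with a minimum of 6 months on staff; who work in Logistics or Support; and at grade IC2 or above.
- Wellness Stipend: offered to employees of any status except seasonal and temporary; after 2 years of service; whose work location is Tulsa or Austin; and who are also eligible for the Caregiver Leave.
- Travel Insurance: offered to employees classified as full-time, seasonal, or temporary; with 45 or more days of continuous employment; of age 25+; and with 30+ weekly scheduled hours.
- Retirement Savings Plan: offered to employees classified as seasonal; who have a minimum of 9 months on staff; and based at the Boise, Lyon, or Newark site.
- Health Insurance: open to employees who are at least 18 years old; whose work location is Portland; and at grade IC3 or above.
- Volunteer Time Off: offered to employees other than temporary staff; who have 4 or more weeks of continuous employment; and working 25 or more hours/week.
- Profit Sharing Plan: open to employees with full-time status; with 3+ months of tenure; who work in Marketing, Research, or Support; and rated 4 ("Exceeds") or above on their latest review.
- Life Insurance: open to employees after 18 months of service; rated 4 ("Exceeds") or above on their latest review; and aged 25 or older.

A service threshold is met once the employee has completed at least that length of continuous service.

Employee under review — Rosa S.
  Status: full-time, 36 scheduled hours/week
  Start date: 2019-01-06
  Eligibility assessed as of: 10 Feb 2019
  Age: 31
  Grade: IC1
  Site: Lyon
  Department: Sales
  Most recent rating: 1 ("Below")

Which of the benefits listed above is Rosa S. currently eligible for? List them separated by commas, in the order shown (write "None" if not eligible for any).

Volunteer Time Off

Service from 2019-01-06 to 10 Feb 2019: 35 days.
Caregiver Leave — status full-time ✓ (not excluded); service 35 days < 6 months (≈180 days) ✗ → not eligible.
Wellness Stipend — status full-time ✓ (not excluded); service 35 days < 2 years (≈730 days) ✗ → not eligible.
Travel Insurance — status full-time ✓; service 35 days < 45 days ✗ → not eligible.
Retirement Savings Plan — status full-time ✗ (requires seasonal) → not eligible.
Health Insurance — age 31 ≥ 18 ✓; site Lyon ✗ (not Portland) → not eligible.
Volunteer Time Off — status full-time ✓ (not excluded); service 35 days ≥ 4 weeks (≈28 days) ✓; 36 hrs/wk ≥ 25 ✓ → eligible.
Profit Sharing Plan — status full-time ✓; service 35 days < 3 months (≈90 days) ✗ → not eligible.
Life Insurance — service 35 days < 18 months (≈540 days) ✗ → not eligible.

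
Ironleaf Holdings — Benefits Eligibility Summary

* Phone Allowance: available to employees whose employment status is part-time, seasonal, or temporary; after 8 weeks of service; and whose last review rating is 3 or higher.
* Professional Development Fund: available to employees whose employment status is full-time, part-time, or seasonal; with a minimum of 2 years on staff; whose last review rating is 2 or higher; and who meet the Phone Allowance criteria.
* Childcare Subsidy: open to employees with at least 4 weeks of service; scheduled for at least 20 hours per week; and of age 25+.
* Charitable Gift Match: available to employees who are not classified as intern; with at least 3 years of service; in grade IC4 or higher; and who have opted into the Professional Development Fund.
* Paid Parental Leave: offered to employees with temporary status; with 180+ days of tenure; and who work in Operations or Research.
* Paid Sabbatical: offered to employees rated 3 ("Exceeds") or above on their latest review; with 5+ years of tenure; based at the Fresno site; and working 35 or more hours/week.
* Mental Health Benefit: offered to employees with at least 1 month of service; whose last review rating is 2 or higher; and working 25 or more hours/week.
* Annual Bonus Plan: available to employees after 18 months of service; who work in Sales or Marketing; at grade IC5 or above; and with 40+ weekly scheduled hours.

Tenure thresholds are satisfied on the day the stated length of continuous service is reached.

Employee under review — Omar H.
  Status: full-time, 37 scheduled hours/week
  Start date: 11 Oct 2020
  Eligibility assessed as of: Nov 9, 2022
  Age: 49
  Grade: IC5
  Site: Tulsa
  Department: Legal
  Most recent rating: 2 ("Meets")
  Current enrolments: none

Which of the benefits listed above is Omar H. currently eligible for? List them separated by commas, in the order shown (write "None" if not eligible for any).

Service from 11 Oct 2020 to Nov 9, 2022: 759 days.
Phone Allowance — status full-time ✗ (requires part-time, seasonal, or temporary) → not eligible.
Professional Development Fund — status full-time ✓; service 759 days ≥ 2 years (≈730 days) ✓; rating 2 ≥ 2 ✓; not eligible for Phone Allowance ✗ → not eligible.
Childcare Subsidy — service 759 days ≥ 4 weeks (≈28 days) ✓; 37 hrs/wk ≥ 20 ✓; age 49 ≥ 25 ✓ → eligible.
Charitable Gift Match — status full-time ✓ (not excluded); service 759 days < 3 years (≈1095 days) ✗ → not eligible.
Paid Parental Leave — status full-time ✗ (requires temporary) → not eligible.
Paid Sabbatical — rating 2 < 3 ✗ → not eligible.
Mental Health Benefit — service 759 days ≥ 1 month (≈30 days) ✓; rating 2 ≥ 2 ✓; 37 hrs/wk ≥ 25 ✓ → eligible.
Annual Bonus Plan — service 759 days ≥ 18 months (≈540 days) ✓; dept Legal ✗ → not eligible.

Childcare Subsidy, Mental Health Benefit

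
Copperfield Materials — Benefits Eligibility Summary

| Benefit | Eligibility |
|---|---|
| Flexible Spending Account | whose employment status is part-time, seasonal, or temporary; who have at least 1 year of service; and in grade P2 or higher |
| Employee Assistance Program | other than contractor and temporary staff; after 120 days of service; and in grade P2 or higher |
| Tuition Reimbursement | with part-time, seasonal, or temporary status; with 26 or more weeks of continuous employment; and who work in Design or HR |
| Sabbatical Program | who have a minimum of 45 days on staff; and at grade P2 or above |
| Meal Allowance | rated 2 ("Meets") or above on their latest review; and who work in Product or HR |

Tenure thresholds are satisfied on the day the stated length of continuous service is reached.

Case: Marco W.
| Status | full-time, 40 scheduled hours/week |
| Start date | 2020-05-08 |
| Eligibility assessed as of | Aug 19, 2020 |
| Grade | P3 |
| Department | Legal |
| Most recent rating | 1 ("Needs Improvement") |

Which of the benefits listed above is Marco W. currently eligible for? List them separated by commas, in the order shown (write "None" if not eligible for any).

Sabbatical Program

Service from 2020-05-08 to Aug 19, 2020: 103 days.
Flexible Spending Account — status full-time ✗ (requires part-time, seasonal, or temporary) → not eligible.
Employee Assistance Program — status full-time ✓ (not excluded); service 103 days < 120 days ✗ → not eligible.
Tuition Reimbursement — status full-time ✗ (requires part-time, seasonal, or temporary) → not eligible.
Sabbatical Program — service 103 days ≥ 45 days ✓; grade P3 ≥ P2 ✓ → eligible.
Meal Allowance — rating 1 < 2 ✗ → not eligible.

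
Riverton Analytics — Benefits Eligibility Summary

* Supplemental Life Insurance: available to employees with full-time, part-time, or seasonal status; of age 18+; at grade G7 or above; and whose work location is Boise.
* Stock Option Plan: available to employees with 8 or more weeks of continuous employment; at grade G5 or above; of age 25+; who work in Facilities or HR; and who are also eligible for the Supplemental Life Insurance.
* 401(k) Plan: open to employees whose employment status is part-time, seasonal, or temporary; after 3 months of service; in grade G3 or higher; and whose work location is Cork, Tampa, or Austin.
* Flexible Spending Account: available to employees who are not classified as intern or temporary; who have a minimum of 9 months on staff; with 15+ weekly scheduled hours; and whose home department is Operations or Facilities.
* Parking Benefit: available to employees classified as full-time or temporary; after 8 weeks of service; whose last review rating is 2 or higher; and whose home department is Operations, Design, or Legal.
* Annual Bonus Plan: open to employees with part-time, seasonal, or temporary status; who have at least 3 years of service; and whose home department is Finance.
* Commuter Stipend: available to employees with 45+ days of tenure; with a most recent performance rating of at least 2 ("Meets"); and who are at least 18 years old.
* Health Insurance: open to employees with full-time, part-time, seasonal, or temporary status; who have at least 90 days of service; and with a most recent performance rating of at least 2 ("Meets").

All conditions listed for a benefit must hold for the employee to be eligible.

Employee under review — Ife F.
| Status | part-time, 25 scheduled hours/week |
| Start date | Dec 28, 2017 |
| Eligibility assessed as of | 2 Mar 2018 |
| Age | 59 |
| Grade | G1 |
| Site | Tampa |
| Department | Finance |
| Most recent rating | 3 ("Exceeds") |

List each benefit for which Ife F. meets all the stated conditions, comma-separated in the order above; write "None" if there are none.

Commuter Stipend

Service from Dec 28, 2017 to 2 Mar 2018: 64 days.
Supplemental Life Insurance — status part-time ✓; age 59 ≥ 18 ✓; grade G1 < G7 ✗ → not eligible.
Stock Option Plan — service 64 days ≥ 8 weeks (≈56 days) ✓; grade G1 < G5 ✗ → not eligible.
401(k) Plan — status part-time ✓; service 64 days < 3 months (≈90 days) ✗ → not eligible.
Flexible Spending Account — status part-time ✓ (not excluded); service 64 days < 9 months (≈270 days) ✗ → not eligible.
Parking Benefit — status part-time ✗ (requires full-time or temporary) → not eligible.
Annual Bonus Plan — status part-time ✓; service 64 days < 3 years (≈1095 days) ✗ → not eligible.
Commuter Stipend — service 64 days ≥ 45 days ✓; rating 3 ≥ 2 ✓; age 59 ≥ 18 ✓ → eligible.
Health Insurance — status part-time ✓; service 64 days < 90 days ✗ → not eligible.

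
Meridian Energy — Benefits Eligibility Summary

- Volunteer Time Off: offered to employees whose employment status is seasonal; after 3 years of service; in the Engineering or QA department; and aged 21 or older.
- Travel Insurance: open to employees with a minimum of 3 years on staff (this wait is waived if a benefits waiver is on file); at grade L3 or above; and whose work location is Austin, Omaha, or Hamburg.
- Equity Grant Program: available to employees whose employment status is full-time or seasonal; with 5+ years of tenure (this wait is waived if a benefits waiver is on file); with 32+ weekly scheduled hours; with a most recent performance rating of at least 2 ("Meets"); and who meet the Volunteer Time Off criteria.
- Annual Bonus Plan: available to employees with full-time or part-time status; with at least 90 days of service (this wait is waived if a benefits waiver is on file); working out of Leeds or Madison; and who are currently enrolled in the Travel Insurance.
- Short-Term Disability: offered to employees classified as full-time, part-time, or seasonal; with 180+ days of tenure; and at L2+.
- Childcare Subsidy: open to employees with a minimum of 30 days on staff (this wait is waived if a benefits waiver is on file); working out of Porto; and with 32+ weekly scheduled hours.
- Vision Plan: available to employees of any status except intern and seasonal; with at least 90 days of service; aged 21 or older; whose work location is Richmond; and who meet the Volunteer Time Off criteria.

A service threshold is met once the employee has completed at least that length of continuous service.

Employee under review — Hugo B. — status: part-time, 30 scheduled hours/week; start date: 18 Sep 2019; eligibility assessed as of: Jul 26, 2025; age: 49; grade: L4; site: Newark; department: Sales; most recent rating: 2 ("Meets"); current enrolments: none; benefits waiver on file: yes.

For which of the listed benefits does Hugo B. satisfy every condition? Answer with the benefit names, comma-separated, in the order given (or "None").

Service from 18 Sep 2019 to Jul 26, 2025: 2138 days.
Volunteer Time Off — status part-time ✗ (requires seasonal) → not eligible.
Travel Insurance — benefits waiver on file ✓; grade L4 ≥ L3 ✓; site Newark ✗ (not Austin, Omaha, or Hamburg) → not eligible.
Equity Grant Program — status part-time ✗ (requires full-time or seasonal) → not eligible.
Annual Bonus Plan — status part-time ✓; benefits waiver on file ✓; site Newark ✗ (not Leeds or Madison) → not eligible.
Short-Term Disability — status part-time ✓; service 2138 days ≥ 180 days ✓; grade L4 ≥ L2 ✓ → eligible.
Childcare Subsidy — benefits waiver on file ✓; site Newark ✗ (not Porto) → not eligible.
Vision Plan — status part-time ✓ (not excluded); service 2138 days ≥ 90 days ✓; age 49 ≥ 21 ✓; site Newark ✗ (not Richmond) → not eligible.

Short-Term Disability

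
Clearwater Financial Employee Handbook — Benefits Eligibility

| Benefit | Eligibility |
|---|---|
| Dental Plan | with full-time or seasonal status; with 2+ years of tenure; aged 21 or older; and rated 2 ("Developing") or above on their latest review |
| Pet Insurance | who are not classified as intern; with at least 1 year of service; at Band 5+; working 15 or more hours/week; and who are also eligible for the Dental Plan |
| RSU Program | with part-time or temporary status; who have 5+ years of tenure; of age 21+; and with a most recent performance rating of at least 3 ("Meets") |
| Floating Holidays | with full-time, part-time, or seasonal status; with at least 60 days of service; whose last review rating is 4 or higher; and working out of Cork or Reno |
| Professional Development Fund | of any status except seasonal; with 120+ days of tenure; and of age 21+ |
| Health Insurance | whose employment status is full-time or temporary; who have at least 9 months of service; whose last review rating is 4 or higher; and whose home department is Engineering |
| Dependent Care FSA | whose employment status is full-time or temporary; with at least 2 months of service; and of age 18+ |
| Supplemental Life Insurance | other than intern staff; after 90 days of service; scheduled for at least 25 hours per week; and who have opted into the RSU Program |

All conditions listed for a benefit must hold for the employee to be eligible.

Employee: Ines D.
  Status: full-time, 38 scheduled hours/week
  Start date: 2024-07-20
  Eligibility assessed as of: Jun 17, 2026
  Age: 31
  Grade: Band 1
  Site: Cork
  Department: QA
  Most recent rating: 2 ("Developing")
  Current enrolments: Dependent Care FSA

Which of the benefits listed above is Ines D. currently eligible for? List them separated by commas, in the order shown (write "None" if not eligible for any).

Service from 2024-07-20 to Jun 17, 2026: 697 days.
Dental Plan — status full-time ✓; service 697 days < 2 years (≈730 days) ✗ → not eligible.
Pet Insurance — status full-time ✓ (not excluded); service 697 days ≥ 1 year (≈365 days) ✓; grade Band 1 < Band 5 ✗ → not eligible.
RSU Program — status full-time ✗ (requires part-time or temporary) → not eligible.
Floating Holidays — status full-time ✓; service 697 days ≥ 60 days ✓; rating 2 < 4 ✗ → not eligible.
Professional Development Fund — status full-time ✓ (not excluded); service 697 days ≥ 120 days ✓; age 31 ≥ 21 ✓ → eligible.
Health Insurance — status full-time ✓; service 697 days ≥ 9 months (≈270 days) ✓; rating 2 < 4 ✗ → not eligible.
Dependent Care FSA — status full-time ✓; service 697 days ≥ 2 months (≈60 days) ✓; age 31 ≥ 18 ✓ → eligible.
Supplemental Life Insurance — status full-time ✓ (not excluded); service 697 days ≥ 90 days ✓; 38 hrs/wk ≥ 25 ✓; not enrolled in RSU Program ✗ → not eligible.

Professional Development Fund, Dependent Care FSA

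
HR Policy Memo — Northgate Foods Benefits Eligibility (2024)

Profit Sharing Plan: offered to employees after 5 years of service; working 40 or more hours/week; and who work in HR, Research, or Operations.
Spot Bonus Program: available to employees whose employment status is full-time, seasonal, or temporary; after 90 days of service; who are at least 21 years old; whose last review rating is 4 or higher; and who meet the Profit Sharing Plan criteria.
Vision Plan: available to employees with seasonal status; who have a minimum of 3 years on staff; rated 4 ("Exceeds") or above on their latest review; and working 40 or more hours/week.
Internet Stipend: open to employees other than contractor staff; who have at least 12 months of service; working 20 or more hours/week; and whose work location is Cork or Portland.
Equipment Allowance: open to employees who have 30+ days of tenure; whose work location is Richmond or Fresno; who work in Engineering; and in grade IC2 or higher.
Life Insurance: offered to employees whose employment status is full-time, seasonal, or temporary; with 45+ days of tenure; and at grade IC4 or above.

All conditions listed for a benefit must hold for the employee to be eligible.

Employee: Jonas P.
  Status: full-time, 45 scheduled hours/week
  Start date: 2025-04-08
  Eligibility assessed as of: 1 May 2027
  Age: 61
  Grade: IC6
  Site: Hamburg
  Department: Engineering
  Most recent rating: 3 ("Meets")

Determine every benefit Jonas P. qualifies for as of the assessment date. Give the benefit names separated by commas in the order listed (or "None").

Life Insurance

Service from 2025-04-08 to 1 May 2027: 753 days.
Profit Sharing Plan — service 753 days < 5 years (≈1825 days) ✗ → not eligible.
Spot Bonus Program — status full-time ✓; service 753 days ≥ 90 days ✓; age 61 ≥ 21 ✓; rating 3 < 4 ✗ → not eligible.
Vision Plan — status full-time ✗ (requires seasonal) → not eligible.
Internet Stipend — status full-time ✓ (not excluded); service 753 days ≥ 12 months (≈360 days) ✓; 45 hrs/wk ≥ 20 ✓; site Hamburg ✗ (not Cork or Portland) → not eligible.
Equipment Allowance — service 753 days ≥ 30 days ✓; site Hamburg ✗ (not Richmond or Fresno) → not eligible.
Life Insurance — status full-time ✓; service 753 days ≥ 45 days ✓; grade IC6 ≥ IC4 ✓ → eligible.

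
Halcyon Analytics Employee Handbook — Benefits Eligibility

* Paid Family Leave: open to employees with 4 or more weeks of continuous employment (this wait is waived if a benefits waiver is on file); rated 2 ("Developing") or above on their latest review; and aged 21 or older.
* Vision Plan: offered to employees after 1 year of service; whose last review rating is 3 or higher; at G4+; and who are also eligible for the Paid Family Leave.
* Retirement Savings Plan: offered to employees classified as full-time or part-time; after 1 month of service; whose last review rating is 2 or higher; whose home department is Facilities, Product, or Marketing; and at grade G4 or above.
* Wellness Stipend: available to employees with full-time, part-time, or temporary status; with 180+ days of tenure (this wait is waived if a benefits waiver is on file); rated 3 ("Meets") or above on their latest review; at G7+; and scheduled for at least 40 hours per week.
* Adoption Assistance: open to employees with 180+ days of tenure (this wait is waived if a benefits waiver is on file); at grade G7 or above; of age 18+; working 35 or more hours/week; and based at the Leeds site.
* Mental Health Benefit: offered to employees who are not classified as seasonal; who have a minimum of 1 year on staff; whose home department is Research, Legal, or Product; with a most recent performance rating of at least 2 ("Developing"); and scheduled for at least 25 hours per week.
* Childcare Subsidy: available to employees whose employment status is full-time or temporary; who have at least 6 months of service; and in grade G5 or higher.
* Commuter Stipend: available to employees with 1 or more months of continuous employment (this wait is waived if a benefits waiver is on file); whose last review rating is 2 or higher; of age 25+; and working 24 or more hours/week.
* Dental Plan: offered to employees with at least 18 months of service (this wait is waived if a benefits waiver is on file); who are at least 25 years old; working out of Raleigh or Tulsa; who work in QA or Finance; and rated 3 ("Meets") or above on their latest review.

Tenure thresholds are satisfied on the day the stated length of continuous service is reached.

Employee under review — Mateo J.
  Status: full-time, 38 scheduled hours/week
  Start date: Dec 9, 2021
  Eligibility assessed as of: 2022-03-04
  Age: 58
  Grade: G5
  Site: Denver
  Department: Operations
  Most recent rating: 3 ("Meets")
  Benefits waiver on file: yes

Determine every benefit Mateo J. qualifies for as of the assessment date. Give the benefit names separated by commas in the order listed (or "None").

Service from Dec 9, 2021 to 2022-03-04: 85 days.
Paid Family Leave — benefits waiver on file ✓; rating 3 ≥ 2 ✓; age 58 ≥ 21 ✓ → eligible.
Vision Plan — service 85 days < 1 year (≈365 days) ✗ → not eligible.
Retirement Savings Plan — status full-time ✓; service 85 days ≥ 1 month (≈30 days) ✓; rating 3 ≥ 2 ✓; dept Operations ✗ → not eligible.
Wellness Stipend — status full-time ✓; benefits waiver on file ✓; rating 3 ≥ 3 ✓; grade G5 < G7 ✗ → not eligible.
Adoption Assistance — benefits waiver on file ✓; grade G5 < G7 ✗ → not eligible.
Mental Health Benefit — status full-time ✓ (not excluded); service 85 days < 1 year (≈365 days) ✗ → not eligible.
Childcare Subsidy — status full-time ✓; service 85 days < 6 months (≈180 days) ✗ → not eligible.
Commuter Stipend — benefits waiver on file ✓; rating 3 ≥ 2 ✓; age 58 ≥ 25 ✓; 38 hrs/wk ≥ 24 ✓ → eligible.
Dental Plan — benefits waiver on file ✓; age 58 ≥ 25 ✓; site Denver ✗ (not Raleigh or Tulsa) → not eligible.

Paid Family Leave, Commuter Stipend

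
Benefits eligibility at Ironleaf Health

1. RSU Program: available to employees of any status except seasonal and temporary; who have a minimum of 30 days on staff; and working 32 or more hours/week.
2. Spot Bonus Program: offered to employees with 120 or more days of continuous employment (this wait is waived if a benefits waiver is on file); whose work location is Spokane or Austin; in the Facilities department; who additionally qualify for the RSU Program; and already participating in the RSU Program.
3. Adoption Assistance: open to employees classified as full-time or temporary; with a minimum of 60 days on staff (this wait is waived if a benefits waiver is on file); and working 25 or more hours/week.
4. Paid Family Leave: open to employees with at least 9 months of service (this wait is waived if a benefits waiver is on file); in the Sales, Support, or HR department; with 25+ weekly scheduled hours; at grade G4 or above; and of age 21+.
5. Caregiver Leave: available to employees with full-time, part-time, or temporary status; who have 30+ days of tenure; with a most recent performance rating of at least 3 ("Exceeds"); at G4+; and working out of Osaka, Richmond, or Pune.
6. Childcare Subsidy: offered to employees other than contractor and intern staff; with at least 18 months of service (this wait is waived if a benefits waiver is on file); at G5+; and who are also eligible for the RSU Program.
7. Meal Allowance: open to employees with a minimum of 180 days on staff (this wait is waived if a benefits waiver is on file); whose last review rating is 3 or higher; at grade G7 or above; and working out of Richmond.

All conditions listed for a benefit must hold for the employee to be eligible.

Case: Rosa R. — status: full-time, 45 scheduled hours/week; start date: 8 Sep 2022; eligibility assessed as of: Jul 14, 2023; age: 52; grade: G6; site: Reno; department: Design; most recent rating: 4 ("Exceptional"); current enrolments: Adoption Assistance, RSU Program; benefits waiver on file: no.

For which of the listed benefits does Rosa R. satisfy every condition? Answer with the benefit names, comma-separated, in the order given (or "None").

Service from 8 Sep 2022 to Jul 14, 2023: 309 days.
RSU Program — status full-time ✓ (not excluded); service 309 days ≥ 30 days ✓; 45 hrs/wk ≥ 32 ✓ → eligible.
Spot Bonus Program — no waiver, service 309 days ≥ 120 days ✓; site Reno ✗ (not Spokane or Austin) → not eligible.
Adoption Assistance — status full-time ✓; no waiver, service 309 days ≥ 60 days ✓; 45 hrs/wk ≥ 25 ✓ → eligible.
Paid Family Leave — no waiver, service 309 days ≥ 9 months (≈270 days) ✓; dept Design ✗ → not eligible.
Caregiver Leave — status full-time ✓; service 309 days ≥ 30 days ✓; rating 4 ≥ 3 ✓; grade G6 ≥ G4 ✓; site Reno ✗ (not Osaka, Richmond, or Pune) → not eligible.
Childcare Subsidy — status full-time ✓ (not excluded); no waiver, service 309 days < 18 months (≈540 days) ✗ → not eligible.
Meal Allowance — no waiver, service 309 days ≥ 180 days ✓; rating 4 ≥ 3 ✓; grade G6 < G7 ✗ → not eligible.

RSU Program, Adoption Assistance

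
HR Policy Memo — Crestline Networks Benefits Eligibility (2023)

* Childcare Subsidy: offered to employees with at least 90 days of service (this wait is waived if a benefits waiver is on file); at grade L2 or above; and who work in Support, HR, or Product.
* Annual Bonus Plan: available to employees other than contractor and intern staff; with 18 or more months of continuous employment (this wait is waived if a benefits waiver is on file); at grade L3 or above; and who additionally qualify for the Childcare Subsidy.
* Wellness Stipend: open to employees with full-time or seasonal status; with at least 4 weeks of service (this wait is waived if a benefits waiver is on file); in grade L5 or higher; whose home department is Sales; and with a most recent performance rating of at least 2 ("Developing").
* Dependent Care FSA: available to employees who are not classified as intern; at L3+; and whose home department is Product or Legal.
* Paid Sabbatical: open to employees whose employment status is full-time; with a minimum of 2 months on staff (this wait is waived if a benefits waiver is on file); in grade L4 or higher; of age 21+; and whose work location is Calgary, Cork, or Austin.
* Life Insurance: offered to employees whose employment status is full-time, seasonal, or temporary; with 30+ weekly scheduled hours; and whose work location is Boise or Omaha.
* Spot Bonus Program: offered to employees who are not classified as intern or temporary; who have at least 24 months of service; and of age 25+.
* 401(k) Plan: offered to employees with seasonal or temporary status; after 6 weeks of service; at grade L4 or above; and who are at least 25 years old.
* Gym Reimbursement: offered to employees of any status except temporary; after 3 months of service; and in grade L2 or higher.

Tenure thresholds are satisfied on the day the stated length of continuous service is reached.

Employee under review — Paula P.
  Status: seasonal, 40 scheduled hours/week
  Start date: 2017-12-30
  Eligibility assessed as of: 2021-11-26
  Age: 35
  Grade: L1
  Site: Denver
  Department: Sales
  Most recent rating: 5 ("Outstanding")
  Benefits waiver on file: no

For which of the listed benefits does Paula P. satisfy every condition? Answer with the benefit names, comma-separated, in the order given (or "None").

Service from 2017-12-30 to 2021-11-26: 1427 days.
Childcare Subsidy — no waiver, service 1427 days ≥ 90 days ✓; grade L1 < L2 ✗ → not eligible.
Annual Bonus Plan — status seasonal ✓ (not excluded); no waiver, service 1427 days ≥ 18 months (≈540 days) ✓; grade L1 < L3 ✗ → not eligible.
Wellness Stipend — status seasonal ✓; no waiver, service 1427 days ≥ 4 weeks (≈28 days) ✓; grade L1 < L5 ✗ → not eligible.
Dependent Care FSA — status seasonal ✓ (not excluded); grade L1 < L3 ✗ → not eligible.
Paid Sabbatical — status seasonal ✗ (requires full-time) → not eligible.
Life Insurance — status seasonal ✓; 40 hrs/wk ≥ 30 ✓; site Denver ✗ (not Boise or Omaha) → not eligible.
Spot Bonus Program — status seasonal ✓ (not excluded); service 1427 days ≥ 24 months (≈720 days) ✓; age 35 ≥ 25 ✓ → eligible.
401(k) Plan — status seasonal ✓; service 1427 days ≥ 6 weeks (≈42 days) ✓; grade L1 < L4 ✗ → not eligible.
Gym Reimbursement — status seasonal ✓ (not excluded); service 1427 days ≥ 3 months (≈90 days) ✓; grade L1 < L2 ✗ → not eligible.

Spot Bonus Program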